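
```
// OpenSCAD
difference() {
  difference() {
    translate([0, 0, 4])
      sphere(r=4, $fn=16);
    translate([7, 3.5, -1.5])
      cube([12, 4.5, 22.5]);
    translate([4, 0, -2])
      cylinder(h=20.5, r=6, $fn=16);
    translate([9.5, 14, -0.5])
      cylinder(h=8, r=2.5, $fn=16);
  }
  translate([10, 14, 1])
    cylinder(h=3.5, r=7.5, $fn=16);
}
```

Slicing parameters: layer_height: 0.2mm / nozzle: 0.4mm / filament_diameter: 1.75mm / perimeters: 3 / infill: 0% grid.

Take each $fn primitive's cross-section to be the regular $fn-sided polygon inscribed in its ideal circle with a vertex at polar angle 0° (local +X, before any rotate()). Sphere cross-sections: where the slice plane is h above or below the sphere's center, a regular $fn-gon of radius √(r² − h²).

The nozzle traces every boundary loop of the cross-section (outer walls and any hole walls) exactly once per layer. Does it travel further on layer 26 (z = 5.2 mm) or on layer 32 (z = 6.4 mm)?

layer 26 (z = 5.2 mm)

Layer 26 (z = 5.2): the r=4 sphere slices to a regular 16-gon of circumradius 3.816 (√(r²−h²) with h=1.2 from center) (perimeter = 2·16·3.816·sin(180°/16) = 23.82 mm); the cube at (7, 3.5) (footprint 12×4.5) is included at this height (perimeter 33.00 mm); the r=6 cylinder at (4, 0) contributes a regular 16-gon of circumradius 6 (perimeter = 2·16·6.000·sin(180°/16) = 37.46 mm); the r=2.5 cylinder at (9.5, 14) gives a regular 16-gon of circumradius 2.5 (constant along its height) (perimeter = 2·16·2.500·sin(180°/16) = 15.61 mm); After the difference (first − rest): starting from the r=4 sphere, the 12×4.5 cube at (7, 3.5) misses the remaining region (no effect); the r=6 cylinder at (4, 0) partially overlaps it — only the 33.51 mm² overlap (of its 110.21 mm²) is removed, clipping the outline; the r=2.5 cylinder at (9.5, 14) misses the remaining region (no effect) — boundary = 18.72 mm; the cylinder at (10, 14) is absent (z outside [1, 4.5]); Subtracting the remaining from the first: none of the subtracted shapes is present at this height, so the result so far is unchanged — boundary = 18.72 mm. So its perimeter = 18.72 mm. Layer 32 (z = 6.4): the sphere: section is a regular 16-gon, circumradius = √(r²−h²) = √(4²−2.4²) = 3.200 (perimeter = 2·16·3.200·sin(180°/16) = 19.98 mm); the cube at (7, 3.5) is present — its section is the full 12×4.5 rectangle (perimeter 33.00 mm); the r=6 cylinder at (4, 0) gives a regular 16-gon of circumradius 6 (constant along its height) (perimeter = 2·16·6.000·sin(180°/16) = 37.46 mm); the r=2.5 cylinder at (9.5, 14) contributes a regular 16-gon of circumradius 2.5 (perimeter = 2·16·2.500·sin(180°/16) = 15.61 mm); Taking the first minus the rest: starting from the r=4 sphere, the 12×4.5 cube at (7, 3.5) misses the remaining region (no effect); the r=6 cylinder at (4, 0) partially overlaps it — only the 25.85 mm² overlap (of its 110.21 mm²) is removed, clipping the outline; the r=2.5 cylinder at (9.5, 14) misses the remaining region (no effect) — boundary = 14.12 mm; the cylinder at (10, 14) does not reach this height (z outside [1, 4.5]); Taking the first minus the rest: none of the subtracted shapes is present at this height, so that combined region is unchanged — boundary = 14.12 mm. So its perimeter = 14.12 mm. Layer 26 is larger (18.72 vs 14.12 mm).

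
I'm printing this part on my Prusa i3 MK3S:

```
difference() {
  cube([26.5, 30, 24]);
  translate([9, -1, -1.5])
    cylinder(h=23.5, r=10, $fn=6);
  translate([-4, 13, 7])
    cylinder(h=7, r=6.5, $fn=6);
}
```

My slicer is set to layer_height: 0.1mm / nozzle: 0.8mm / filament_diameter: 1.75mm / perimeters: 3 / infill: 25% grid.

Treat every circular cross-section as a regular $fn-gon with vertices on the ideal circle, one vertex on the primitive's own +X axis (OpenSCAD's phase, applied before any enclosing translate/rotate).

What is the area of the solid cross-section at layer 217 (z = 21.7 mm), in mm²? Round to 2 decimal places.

At z = 21.7 mm: the cube is present — its section is the full 26.5×30 rectangle (area 795.00 mm²); the cylinder at (9, -1): section is a regular 6-gon, circumradius r=10 (area = (6/2)·10.000²·sin(360°/6) = 259.81 mm²); the cylinder at (-4, 13) is not intersected at this z (z outside [7, 14]); Subtracting the remaining from the first: starting from the 26.5×30 cube (795.00 mm²), the r=10 cylinder at (9, -1) partially overlaps it — only the 110.33 mm² overlap (of its 259.81 mm²) is removed, clipping the outline — area = 684.67 mm². Overall, the cross-section is a single solid region. Net area = 684.67 mm².

684.67 mm²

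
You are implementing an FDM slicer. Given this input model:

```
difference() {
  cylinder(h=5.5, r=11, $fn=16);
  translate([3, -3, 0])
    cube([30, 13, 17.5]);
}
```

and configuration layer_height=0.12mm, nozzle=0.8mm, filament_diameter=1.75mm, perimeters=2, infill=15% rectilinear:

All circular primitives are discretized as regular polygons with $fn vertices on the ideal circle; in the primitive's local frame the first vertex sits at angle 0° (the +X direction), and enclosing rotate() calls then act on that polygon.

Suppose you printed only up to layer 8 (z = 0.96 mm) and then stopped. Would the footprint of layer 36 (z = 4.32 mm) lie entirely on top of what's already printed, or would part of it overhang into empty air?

Compare the two slices. At z = 0.96: the r=11 cylinder gives a regular 16-gon of circumradius 11 (constant along its height) (area = (16/2)·11.000²·sin(360°/16) = 370.44 mm²); the cube at (3, -3) is present — its section is the full 30×13 rectangle (area 390.00 mm²); After the difference (first − rest): starting from the r=11 cylinder (370.44 mm²), the 30×13 cube at (3, -3) partially overlaps it — only the 83.25 mm² overlap (of its 390.00 mm²) is removed, clipping the outline — area = 287.19 mm². At z = 4.32: the cylinder: section is a regular 16-gon, circumradius r=11 (area = (16/2)·11.000²·sin(360°/16) = 370.44 mm²); the 30×13 cube at (3, -3) contributes its full rectangle (area 390.00 mm²); After the difference (first − rest): starting from the r=11 cylinder (370.44 mm²), the 30×13 cube at (3, -3) partially overlaps it — only the 83.25 mm² overlap (of its 390.00 mm²) is removed, clipping the outline — area = 287.19 mm². Checking containment: the cross-section at z = 4.32 is a subset of the cross-section at z = 0.96.

entirely on top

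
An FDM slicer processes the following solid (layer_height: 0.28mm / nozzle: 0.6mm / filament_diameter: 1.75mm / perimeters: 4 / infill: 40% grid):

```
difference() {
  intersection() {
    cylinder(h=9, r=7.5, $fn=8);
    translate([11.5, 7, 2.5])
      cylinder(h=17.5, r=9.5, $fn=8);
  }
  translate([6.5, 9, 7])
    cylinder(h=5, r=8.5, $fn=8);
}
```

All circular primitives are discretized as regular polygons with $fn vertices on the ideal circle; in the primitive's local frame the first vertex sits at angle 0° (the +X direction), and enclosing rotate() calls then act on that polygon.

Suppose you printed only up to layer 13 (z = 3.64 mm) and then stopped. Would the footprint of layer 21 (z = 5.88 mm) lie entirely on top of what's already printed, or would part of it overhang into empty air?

entirely on top

Compare the two slices. At z = 3.64: the cylinder: section is a regular 8-gon, circumradius r=7.5 (area = (8/2)·7.500²·sin(360°/8) = 159.10 mm²); the r=9.5 cylinder at (11.5, 7) contributes a regular 8-gon of circumradius 9.5 (area = (8/2)·9.500²·sin(360°/8) = 255.27 mm²); Taking the intersection: the r=9.5 cylinder at (11.5, 7) partially overlaps the r=7.5 cylinder; clipping to the common part keeps 16.13 mm² — area = 16.13 mm²; the cylinder at (6.5, 9) does not reach this height (z outside [7, 12]); Subtracting the remaining from the first: none of the subtracted shapes is present at this height, so the result so far is unchanged — area = 16.13 mm². At z = 5.88: the r=7.5 cylinder contributes a regular 8-gon of circumradius 7.5 (area = (8/2)·7.500²·sin(360°/8) = 159.10 mm²); the r=9.5 cylinder at (11.5, 7) gives a regular 8-gon of circumradius 9.5 (constant along its height) (area = (8/2)·9.500²·sin(360°/8) = 255.27 mm²); Taking the intersection: the r=9.5 cylinder at (11.5, 7) partially overlaps the r=7.5 cylinder; clipping to the common part keeps 16.13 mm² — area = 16.13 mm²; the cylinder at (6.5, 9) is absent (z outside [7, 12]); Subtracting the remaining from the first: none of the subtracted shapes is present at this height, so the result so far is unchanged — area = 16.13 mm². Checking containment: the cross-section at z = 5.88 is a subset of the cross-section at z = 3.64.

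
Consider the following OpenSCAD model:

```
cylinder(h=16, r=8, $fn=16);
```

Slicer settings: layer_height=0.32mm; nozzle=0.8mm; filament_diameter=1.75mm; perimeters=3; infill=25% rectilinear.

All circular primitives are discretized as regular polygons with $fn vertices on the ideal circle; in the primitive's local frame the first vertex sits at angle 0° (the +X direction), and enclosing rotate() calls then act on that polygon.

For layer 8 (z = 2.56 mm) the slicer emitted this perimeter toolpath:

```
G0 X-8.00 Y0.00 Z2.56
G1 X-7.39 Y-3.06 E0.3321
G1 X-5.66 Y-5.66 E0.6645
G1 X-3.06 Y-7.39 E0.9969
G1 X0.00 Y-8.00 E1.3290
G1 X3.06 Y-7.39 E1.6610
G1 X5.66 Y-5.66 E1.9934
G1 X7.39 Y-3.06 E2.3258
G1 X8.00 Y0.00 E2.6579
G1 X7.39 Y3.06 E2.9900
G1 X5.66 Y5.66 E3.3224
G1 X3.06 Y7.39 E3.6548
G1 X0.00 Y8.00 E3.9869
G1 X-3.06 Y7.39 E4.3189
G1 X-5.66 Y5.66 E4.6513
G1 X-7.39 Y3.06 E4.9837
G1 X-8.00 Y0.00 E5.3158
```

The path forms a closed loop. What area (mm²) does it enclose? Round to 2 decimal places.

Apply the shoelace formula to the sequence of (X, Y) vertices; enclosed area = 195.95 mm².

195.95 mm²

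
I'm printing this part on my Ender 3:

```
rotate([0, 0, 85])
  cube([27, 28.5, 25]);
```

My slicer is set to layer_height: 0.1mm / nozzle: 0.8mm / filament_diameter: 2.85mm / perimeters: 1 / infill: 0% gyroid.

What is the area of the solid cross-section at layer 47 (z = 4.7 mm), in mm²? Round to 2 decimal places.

769.50 mm²

At z = 4.7 mm: the 27×28.5 cube contributes its full rectangle (area 769.50 mm²); (whole slice rotated 85° about Z — lengths, areas and connectivity unchanged). Overall, the cross-section is a single solid region. Net area = 769.50 mm².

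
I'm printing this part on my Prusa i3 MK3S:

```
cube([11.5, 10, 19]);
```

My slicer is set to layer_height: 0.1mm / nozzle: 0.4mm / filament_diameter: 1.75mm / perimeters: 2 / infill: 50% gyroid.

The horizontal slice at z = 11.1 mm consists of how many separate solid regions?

1

At z = 11.1 mm: the cube (footprint 11.5×10) is included at this height. The result has 1 disconnected region.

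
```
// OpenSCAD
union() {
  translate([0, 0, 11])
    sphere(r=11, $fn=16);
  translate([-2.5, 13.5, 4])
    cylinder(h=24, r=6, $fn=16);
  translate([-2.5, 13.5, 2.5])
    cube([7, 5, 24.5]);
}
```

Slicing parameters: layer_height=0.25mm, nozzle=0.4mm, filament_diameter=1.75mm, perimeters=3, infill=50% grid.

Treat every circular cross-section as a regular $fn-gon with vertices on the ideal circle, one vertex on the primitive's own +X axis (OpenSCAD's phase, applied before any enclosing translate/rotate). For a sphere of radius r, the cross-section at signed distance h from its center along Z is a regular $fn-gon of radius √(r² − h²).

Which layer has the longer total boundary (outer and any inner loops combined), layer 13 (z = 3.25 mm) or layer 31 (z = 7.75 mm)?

layer 31 (z = 7.75 mm)

Layer 13 (z = 3.25): the sphere: section is a regular 16-gon, circumradius = √(r²−h²) = √(11²−7.75²) = 7.806 (perimeter = 2·16·7.806·sin(180°/16) = 48.73 mm); the cylinder at (-2.5, 13.5) is absent (z outside [4, 28]); the 7×5 cube at (-2.5, 13.5) contributes its full rectangle (perimeter 24.00 mm); Merging all regions: the 2 present regions are separate (no shared area or edge), so areas and boundary lengths simply add and each stays a separate island — boundary = 72.73 mm. So its perimeter = 72.73 mm. Layer 31 (z = 7.75): the sphere: section is a regular 16-gon, circumradius = √(r²−h²) = √(11²−3.25²) = 10.509 (perimeter = 2·16·10.509·sin(180°/16) = 65.61 mm); the r=6 cylinder at (-2.5, 13.5) gives a regular 16-gon of circumradius 6 (constant along its height) (perimeter = 2·16·6.000·sin(180°/16) = 37.46 mm); the 7×5 cube at (-2.5, 13.5) contributes its full rectangle (perimeter 24.00 mm); Taking the union: the regions partially overlap (shared area 40.11 mm²), so the edge portions inside another operand are dropped and the merged outline is re-measured after clipping — boundary = 89.35 mm. So its perimeter = 89.35 mm. Layer 31 is larger (89.35 vs 72.73 mm).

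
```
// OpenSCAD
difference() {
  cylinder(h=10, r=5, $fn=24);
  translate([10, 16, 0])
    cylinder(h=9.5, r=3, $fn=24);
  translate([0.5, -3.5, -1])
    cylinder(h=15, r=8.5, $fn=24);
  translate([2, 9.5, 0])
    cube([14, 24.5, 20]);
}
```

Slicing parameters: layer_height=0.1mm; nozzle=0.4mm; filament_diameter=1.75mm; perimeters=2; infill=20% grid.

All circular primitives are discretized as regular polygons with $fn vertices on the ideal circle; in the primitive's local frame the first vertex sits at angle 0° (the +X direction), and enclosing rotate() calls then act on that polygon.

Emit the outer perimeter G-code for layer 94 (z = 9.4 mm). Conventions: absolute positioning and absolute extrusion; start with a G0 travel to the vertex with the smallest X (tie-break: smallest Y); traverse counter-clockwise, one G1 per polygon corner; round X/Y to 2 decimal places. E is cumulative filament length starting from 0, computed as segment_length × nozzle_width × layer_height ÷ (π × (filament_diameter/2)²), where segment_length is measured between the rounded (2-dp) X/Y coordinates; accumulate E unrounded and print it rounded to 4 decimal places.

G0 X-1.53 Y4.73 Z9.40
G1 X0.25 Y4.97 E0.0299
G1 X0.00 Y5.00 E0.0341
G1 X-1.29 Y4.83 E0.0557
G1 X-1.53 Y4.73 E0.0600

At z = 9.4 mm: the cylinder: section is a regular 24-gon, circumradius r=5; the r=3 cylinder at (10, 16) contributes a regular 24-gon of circumradius 3; the r=8.5 cylinder at (0.5, -3.5) gives a regular 24-gon of circumradius 8.5 (constant along its height); the 14×24.5 cube at (2, 9.5) contributes its full rectangle; Subtracting the remaining from the first: starting from the r=5 cylinder, the r=3 cylinder at (10, 16) misses the remaining region (no effect); the r=8.5 cylinder at (0.5, -3.5) partially overlaps it — only the 77.54 mm² overlap (of its 224.40 mm²) is removed, clipping the outline; the 14×24.5 cube at (2, 9.5) misses the remaining region (no effect) — 1 connected region. The outline is a single polygon with 4 vertices. Extrusion per mm of travel: 0.4 × 0.1 / (π × 0.875²) = 0.016630. Accumulating E over each segment gives final E = 0.0600.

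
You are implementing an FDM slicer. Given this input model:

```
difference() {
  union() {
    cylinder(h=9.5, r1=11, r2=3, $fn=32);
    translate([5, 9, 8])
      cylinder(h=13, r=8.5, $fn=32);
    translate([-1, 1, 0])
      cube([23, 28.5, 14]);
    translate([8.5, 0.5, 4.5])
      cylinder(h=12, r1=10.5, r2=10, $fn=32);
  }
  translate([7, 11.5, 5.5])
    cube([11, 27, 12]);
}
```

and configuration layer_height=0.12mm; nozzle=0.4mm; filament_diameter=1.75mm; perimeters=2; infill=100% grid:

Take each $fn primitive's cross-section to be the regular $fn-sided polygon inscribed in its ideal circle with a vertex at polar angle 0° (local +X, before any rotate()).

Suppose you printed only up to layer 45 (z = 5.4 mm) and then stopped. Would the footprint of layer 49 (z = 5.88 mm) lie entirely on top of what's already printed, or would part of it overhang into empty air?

Compare the two slices. At z = 5.4: the cone: at t=0.568 of its height the radius interpolates to r₁+(r₂−r₁)t = 6.453, giving a regular 32-gon of that circumradius (area = (32/2)·6.453²·sin(360°/32) = 129.97 mm²); the cylinder at (5, 9) is absent (z outside [8, 21]); the cube at (-1, 1) (footprint 23×28.5) is included at this height (area 655.50 mm²); the cone at (8.5, 0.5) (r1=10.5→r2=10) has section circumradius 10.463 here — a regular 32-gon (area = (32/2)·10.463²·sin(360°/32) = 341.69 mm²); Combining (union): the regions partially overlap — summed areas 1127.15 mm² minus the doubly-counted overlap 239.39 mm² gives 887.76 mm² — area = 887.76 mm²; the cube at (7, 11.5) is not intersected at this z (z outside [5.5, 17.5]); Taking the first minus the rest: none of the subtracted shapes is present at this height, so the result so far is unchanged — area = 887.76 mm². At z = 5.88: the cone contributes a regular 32-gon of circumradius 6.048 (interpolated between r1=11 and r2=3 at t=0.619) (area = (32/2)·6.048²·sin(360°/32) = 114.19 mm²); the cylinder at (5, 9) is absent (z outside [8, 21]); the cube at (-1, 1) (footprint 23×28.5) is included at this height (area 655.50 mm²); the cone at (8.5, 0.5) contributes a regular 32-gon of circumradius 10.443 (interpolated between r1=10.5 and r2=10 at t=0.115) (area = (32/2)·10.443²·sin(360°/32) = 340.38 mm²); Merging all regions: the regions partially overlap — summed areas 1110.07 mm² minus the doubly-counted overlap 230.53 mm² gives 879.55 mm² — area = 879.55 mm²; the cube at (7, 11.5) is present — its section is the full 11×27 rectangle (area 297.00 mm²); After the difference (first − rest): starting from the result so far (879.55 mm²), the 11×27 cube at (7, 11.5) partially overlaps it — only the 198.00 mm² overlap (of its 297.00 mm²) is removed, clipping the outline — area = 681.55 mm². Checking containment: the cross-section at z = 5.88 is a subset of the cross-section at z = 5.4.

entirely on top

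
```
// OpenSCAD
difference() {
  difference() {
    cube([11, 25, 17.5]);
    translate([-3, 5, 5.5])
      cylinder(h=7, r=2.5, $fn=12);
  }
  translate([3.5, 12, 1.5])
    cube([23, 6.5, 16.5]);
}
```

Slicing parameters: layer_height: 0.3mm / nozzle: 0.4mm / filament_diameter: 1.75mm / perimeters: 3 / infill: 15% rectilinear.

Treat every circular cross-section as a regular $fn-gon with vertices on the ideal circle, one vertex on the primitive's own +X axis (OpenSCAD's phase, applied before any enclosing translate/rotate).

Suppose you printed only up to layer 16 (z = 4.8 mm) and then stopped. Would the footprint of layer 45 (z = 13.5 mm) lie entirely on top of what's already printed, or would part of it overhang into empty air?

Compare the two slices. At z = 4.8: the 11×25 cube contributes its full rectangle (area 275.00 mm²); the cylinder at (-3, 5) is absent (z outside [5.5, 12.5]); Subtracting the remaining from the first: none of the subtracted shapes is present at this height, so the 11×25 cube is unchanged — area = 275.00 mm²; the cube at (3.5, 12) is present — its section is the full 23×6.5 rectangle (area 149.50 mm²); Subtracting the remaining from the first: starting from the result so far (275.00 mm²), the 23×6.5 cube at (3.5, 12) partially overlaps it — only the 48.75 mm² overlap (of its 149.50 mm²) is removed, clipping the outline — area = 226.25 mm². At z = 13.5: the cube (footprint 11×25) is included at this height (area 275.00 mm²); the cylinder at (-3, 5) is not intersected at this z (z outside [5.5, 12.5]); After the difference (first − rest): none of the subtracted shapes is present at this height, so the 11×25 cube is unchanged — area = 275.00 mm²; the 23×6.5 cube at (3.5, 12) contributes its full rectangle (area 149.50 mm²); Taking the first minus the rest: starting from the result so far (275.00 mm²), the 23×6.5 cube at (3.5, 12) partially overlaps it — only the 48.75 mm² overlap (of its 149.50 mm²) is removed, clipping the outline — area = 226.25 mm². Checking containment: the cross-section at z = 13.5 is a subset of the cross-section at z = 4.8.

entirely on top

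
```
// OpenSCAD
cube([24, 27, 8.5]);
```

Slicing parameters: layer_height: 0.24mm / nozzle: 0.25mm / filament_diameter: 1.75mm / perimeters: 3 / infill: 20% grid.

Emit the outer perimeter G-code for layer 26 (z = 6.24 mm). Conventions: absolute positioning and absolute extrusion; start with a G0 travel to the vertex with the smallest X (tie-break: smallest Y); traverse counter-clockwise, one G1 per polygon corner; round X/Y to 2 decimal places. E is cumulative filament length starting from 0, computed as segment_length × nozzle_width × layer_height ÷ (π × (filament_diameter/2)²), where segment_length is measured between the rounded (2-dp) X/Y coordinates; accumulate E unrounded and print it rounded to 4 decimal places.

G0 X0.00 Y0.00 Z6.24
G1 X24.00 Y0.00 E0.5987
G1 X24.00 Y27.00 E1.2722
G1 X0.00 Y27.00 E1.8709
G1 X0.00 Y0.00 E2.5444

At z = 6.24 mm: the cube is present — its section is the full 24×27 rectangle. The outline is a single polygon with 4 vertices. Extrusion per mm of travel: 0.25 × 0.24 / (π × 0.875²) = 0.024945. Accumulating E over each segment gives final E = 2.5444.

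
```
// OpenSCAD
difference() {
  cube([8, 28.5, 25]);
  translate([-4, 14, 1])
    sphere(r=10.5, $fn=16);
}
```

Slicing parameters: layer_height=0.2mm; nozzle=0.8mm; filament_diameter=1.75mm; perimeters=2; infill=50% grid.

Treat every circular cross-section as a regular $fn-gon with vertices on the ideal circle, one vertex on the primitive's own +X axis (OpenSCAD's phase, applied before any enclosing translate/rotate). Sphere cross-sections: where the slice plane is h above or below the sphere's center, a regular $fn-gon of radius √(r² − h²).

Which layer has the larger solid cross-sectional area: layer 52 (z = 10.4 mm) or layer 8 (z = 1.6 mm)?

layer 52 (z = 10.4 mm)

Layer 52 (z = 10.4): the cube is present — its section is the full 8×28.5 rectangle (area 228.00 mm²); the r=10.5 sphere at (-4, 14) contributes a regular 16-gon of circumradius √(10.5²−9.4²) = 4.679 (area = (16/2)·4.679²·sin(360°/16) = 67.02 mm²); Subtracting the remaining from the first: starting from the 8×28.5 cube (228.00 mm²), the r=10.5 sphere at (-4, 14) partially overlaps it — only the 1.95 mm² overlap (of its 67.02 mm²) is removed, clipping the outline — area = 226.05 mm². So its area = 226.05 mm². Layer 8 (z = 1.6): the cube (footprint 8×28.5) is included at this height (area 228.00 mm²); the r=10.5 sphere at (-4, 14) slices to a regular 16-gon of circumradius 10.483 (√(r²−h²) with h=0.6 from center) (area = (16/2)·10.483²·sin(360°/16) = 336.42 mm²); Subtracting the remaining from the first: starting from the 8×28.5 cube (228.00 mm²), the r=10.5 sphere at (-4, 14) partially overlaps it — only the 87.53 mm² overlap (of its 336.42 mm²) is removed, clipping the outline — area = 140.47 mm². So its area = 140.47 mm². Layer 52 is larger (226.05 vs 140.47 mm²).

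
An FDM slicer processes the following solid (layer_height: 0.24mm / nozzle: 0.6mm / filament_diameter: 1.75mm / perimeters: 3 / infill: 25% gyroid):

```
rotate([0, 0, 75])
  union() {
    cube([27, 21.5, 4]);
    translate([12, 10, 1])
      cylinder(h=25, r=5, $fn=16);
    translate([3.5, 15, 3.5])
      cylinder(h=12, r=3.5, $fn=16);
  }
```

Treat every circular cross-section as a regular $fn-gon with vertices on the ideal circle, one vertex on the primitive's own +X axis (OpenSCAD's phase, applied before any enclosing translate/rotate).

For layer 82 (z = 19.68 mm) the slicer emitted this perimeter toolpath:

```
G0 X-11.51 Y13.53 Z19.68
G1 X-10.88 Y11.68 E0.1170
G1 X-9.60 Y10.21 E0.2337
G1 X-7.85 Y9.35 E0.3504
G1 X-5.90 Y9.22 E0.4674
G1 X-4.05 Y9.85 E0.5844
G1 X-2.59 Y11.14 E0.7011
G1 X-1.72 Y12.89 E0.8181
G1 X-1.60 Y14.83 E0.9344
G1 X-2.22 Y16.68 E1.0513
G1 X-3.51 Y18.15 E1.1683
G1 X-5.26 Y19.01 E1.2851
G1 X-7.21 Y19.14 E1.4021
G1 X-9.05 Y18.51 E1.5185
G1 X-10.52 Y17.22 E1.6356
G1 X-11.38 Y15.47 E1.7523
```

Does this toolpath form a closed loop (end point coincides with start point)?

Start point (G0): (-11.51, 13.53). End point (last G1): the path does not return to the start — open.

no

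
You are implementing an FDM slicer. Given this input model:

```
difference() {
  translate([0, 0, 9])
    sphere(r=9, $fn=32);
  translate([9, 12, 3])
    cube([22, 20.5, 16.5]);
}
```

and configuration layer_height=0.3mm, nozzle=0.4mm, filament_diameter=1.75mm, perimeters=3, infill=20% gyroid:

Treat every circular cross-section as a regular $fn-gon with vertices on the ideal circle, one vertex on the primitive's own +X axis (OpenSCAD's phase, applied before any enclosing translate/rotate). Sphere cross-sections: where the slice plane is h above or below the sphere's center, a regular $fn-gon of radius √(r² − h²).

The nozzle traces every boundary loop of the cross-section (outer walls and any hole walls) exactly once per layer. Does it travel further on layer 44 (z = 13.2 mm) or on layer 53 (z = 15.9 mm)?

layer 44 (z = 13.2 mm)

Layer 44 (z = 13.2): the r=9 sphere contributes a regular 32-gon of circumradius √(9²−4.2²) = 7.960 (perimeter = 2·32·7.960·sin(180°/32) = 49.93 mm); the 22×20.5 cube at (9, 12) contributes its full rectangle (perimeter 85.00 mm); Taking the first minus the rest: starting from the r=9 sphere, the 22×20.5 cube at (9, 12) misses the remaining region (no effect) — boundary = 49.93 mm. So its perimeter = 49.93 mm. Layer 53 (z = 15.9): the r=9 sphere slices to a regular 32-gon of circumradius 5.778 (√(r²−h²) with h=6.9 from center) (perimeter = 2·32·5.778·sin(180°/32) = 36.25 mm); the cube at (9, 12) is present — its section is the full 22×20.5 rectangle (perimeter 85.00 mm); Taking the first minus the rest: starting from the r=9 sphere, the 22×20.5 cube at (9, 12) misses the remaining region (no effect) — boundary = 36.25 mm. So its perimeter = 36.25 mm. Layer 44 is larger (49.93 vs 36.25 mm).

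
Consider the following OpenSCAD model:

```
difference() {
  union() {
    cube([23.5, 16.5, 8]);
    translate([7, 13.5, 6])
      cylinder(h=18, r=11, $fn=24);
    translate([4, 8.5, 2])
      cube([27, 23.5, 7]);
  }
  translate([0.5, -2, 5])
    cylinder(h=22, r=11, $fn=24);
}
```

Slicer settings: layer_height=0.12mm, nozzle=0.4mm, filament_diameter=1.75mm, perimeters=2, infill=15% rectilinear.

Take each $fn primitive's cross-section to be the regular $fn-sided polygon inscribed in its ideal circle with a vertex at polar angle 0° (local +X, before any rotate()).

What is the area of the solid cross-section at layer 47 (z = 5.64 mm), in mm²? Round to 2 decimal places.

789.55 mm²

At z = 5.64 mm: the 23.5×16.5 cube contributes its full rectangle (area 387.75 mm²); the cylinder at (7, 13.5) does not reach this height (z outside [6, 24]); the cube at (4, 8.5) is present — its section is the full 27×23.5 rectangle (area 634.50 mm²); Merging all regions: the regions partially overlap — summed areas 1022.25 mm² minus the doubly-counted overlap 156.00 mm² gives 866.25 mm² — area = 866.25 mm²; the cylinder at (0.5, -2): section is a regular 24-gon, circumradius r=11 (area = (24/2)·11.000²·sin(360°/24) = 375.81 mm²); Subtracting the remaining from the first: starting from the result so far (866.25 mm²), the r=11 cylinder at (0.5, -2) partially overlaps it — only the 76.70 mm² overlap (of its 375.81 mm²) is removed, clipping the outline — area = 789.55 mm². Overall, the cross-section is a single solid region. Net area = 789.55 mm².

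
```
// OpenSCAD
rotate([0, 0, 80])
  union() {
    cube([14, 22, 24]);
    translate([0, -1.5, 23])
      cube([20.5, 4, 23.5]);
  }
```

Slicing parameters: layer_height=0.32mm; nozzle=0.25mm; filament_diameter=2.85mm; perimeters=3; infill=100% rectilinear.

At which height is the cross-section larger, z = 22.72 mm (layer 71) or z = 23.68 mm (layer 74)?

layer 74 (z = 23.68 mm)

Layer 71 (z = 22.72): the 14×22 cube contributes its full rectangle (area 308.00 mm²); the cube at (0, -1.5) is not intersected at this z (z outside [23, 46.5]); Taking the union: only the 14×22 cube is present, so the union is just that shape — area = 308.00 mm²; (whole slice rotated 80° about Z — lengths, areas and connectivity unchanged). So its area = 308.00 mm². Layer 74 (z = 23.68): the 14×22 cube contributes its full rectangle (area 308.00 mm²); the cube at (0, -1.5) is present — its section is the full 20.5×4 rectangle (area 82.00 mm²); Merging all regions: the regions partially overlap — summed areas 390.00 mm² minus the doubly-counted overlap 35.00 mm² gives 355.00 mm² — area = 355.00 mm²; (whole slice rotated 80° about Z — lengths, areas and connectivity unchanged). So its area = 355.00 mm². Layer 74 is larger (355.00 vs 308.00 mm²).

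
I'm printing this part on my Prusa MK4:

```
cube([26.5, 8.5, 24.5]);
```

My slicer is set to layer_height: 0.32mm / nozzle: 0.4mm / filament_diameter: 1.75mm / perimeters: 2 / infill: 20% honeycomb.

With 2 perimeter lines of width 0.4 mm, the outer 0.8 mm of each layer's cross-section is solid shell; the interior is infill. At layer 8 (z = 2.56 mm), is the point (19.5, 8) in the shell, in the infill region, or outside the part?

At z = 2.56 mm: the 26.5×8.5 cube contributes its full rectangle. Overall, the cross-section is a single solid region. The nearest boundary edge runs (26.50, 8.50)→(0.00, 8.50); distance from the point to it = 0.50 mm. The point is inside the cross-section, 0.50 mm from the nearest boundary — within the 0.8 mm shell band (2 × 0.4).

shell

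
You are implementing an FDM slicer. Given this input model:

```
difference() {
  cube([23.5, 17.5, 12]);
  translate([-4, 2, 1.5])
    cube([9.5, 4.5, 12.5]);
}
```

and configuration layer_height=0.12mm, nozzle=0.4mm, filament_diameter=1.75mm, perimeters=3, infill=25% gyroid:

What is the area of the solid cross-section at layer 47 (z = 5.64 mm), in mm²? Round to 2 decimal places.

386.50 mm²

At z = 5.64 mm: the 23.5×17.5 cube contributes its full rectangle (area 411.25 mm²); the cube at (-4, 2) is present — its section is the full 9.5×4.5 rectangle (area 42.75 mm²); After the difference (first − rest): starting from the 23.5×17.5 cube (411.25 mm²), the 9.5×4.5 cube at (-4, 2) partially overlaps it — only the 24.75 mm² overlap (of its 42.75 mm²) is removed, clipping the outline — area = 386.50 mm². Overall, the cross-section is a single solid region. Net area = 386.50 mm².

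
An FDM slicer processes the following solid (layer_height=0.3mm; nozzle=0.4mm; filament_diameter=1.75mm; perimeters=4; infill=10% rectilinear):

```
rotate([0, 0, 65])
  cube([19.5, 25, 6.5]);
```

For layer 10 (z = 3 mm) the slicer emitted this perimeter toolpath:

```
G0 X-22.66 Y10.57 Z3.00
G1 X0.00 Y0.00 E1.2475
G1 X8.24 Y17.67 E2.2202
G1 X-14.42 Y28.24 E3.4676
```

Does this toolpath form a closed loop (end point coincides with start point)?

Start point (G0): (-22.66, 10.57). End point (last G1): the path does not return to the start — open.

no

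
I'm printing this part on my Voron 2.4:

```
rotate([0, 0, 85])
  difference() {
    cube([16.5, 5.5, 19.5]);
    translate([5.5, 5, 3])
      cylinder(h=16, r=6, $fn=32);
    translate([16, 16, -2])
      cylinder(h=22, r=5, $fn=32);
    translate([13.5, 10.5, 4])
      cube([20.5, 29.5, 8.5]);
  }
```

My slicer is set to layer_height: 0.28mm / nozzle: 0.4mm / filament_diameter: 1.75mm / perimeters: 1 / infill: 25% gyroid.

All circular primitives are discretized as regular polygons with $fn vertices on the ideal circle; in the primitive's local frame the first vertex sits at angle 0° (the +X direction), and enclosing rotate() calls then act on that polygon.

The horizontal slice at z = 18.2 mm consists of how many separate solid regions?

2

At z = 18.2 mm: the 16.5×5.5 cube contributes its full rectangle; the r=6 cylinder at (5.5, 5) gives a regular 32-gon of circumradius 6 (constant along its height); the cylinder at (16, 16): section is a regular 32-gon, circumradius r=5; the cube at (13.5, 10.5) is not intersected at this z (z outside [4, 12.5]); After the difference (first − rest): starting from the 16.5×5.5 cube, the r=6 cylinder at (5.5, 5) partially overlaps it — only the 56.80 mm² overlap (of its 112.37 mm²) is removed, clipping the outline; the r=5 cylinder at (16, 16) misses the remaining region (no effect) — 2 connected regions; (whole slice rotated 85° about Z — lengths, areas and connectivity unchanged). The result has 2 disconnected regions.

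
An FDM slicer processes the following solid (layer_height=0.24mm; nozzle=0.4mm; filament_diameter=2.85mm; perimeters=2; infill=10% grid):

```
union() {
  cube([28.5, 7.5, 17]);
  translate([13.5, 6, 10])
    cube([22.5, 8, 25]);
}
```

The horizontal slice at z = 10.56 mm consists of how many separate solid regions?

At z = 10.56 mm: the cube (footprint 28.5×7.5) is included at this height; the 22.5×8 cube at (13.5, 6) contributes its full rectangle; Merging all regions: the regions partially overlap (shared area 22.50 mm²), so overlapping operands fuse into one piece — 1 connected region. The result has 1 disconnected region.

1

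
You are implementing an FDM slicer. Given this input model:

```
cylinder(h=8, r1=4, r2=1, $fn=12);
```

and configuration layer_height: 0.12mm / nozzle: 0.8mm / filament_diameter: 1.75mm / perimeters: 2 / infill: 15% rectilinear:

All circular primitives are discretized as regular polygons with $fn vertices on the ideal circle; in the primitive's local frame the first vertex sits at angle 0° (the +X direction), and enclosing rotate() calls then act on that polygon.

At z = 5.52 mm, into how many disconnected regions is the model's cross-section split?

At z = 5.52 mm: the cone: at t=0.690 of its height the radius interpolates to r₁+(r₂−r₁)t = 1.930, giving a regular 12-gon of that circumradius. The result has 1 disconnected region.

1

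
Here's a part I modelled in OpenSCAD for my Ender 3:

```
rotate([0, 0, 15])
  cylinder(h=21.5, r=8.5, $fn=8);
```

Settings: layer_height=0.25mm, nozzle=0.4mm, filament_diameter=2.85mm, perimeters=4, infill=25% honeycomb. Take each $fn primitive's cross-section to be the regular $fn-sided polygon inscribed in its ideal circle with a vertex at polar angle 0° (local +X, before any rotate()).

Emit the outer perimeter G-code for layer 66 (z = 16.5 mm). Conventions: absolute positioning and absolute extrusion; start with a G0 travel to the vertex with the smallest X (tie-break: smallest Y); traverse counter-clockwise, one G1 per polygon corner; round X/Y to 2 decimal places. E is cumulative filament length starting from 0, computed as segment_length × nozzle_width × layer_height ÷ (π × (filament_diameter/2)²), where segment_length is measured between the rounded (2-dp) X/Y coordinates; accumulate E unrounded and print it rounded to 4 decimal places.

At z = 16.5 mm: the r=8.5 cylinder contributes a regular 8-gon of circumradius 8.5; (whole slice rotated 15° about Z — lengths, areas and connectivity unchanged). The outline is a single polygon with 8 vertices. Extrusion per mm of travel: 0.4 × 0.25 / (π × 1.425²) = 0.015675. Accumulating E over each segment gives final E = 0.8158.

G0 X-8.21 Y-2.20 Z16.50
G1 X-4.25 Y-7.36 E0.1020
G1 X2.20 Y-8.21 E0.2039
G1 X7.36 Y-4.25 E0.3059
G1 X8.21 Y2.20 E0.4079
G1 X4.25 Y7.36 E0.5098
G1 X-2.20 Y8.21 E0.6118
G1 X-7.36 Y4.25 E0.7138
G1 X-8.21 Y-2.20 E0.8158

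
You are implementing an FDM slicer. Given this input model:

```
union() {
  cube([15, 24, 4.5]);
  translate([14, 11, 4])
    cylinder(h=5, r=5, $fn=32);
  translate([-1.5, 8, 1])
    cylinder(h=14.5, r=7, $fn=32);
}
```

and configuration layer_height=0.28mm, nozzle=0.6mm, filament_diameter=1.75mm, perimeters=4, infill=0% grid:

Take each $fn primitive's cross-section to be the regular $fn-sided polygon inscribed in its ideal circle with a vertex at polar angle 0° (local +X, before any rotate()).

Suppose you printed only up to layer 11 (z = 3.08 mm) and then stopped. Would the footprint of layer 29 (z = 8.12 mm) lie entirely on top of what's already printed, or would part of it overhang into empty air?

Compare the two slices. At z = 3.08: the cube is present — its section is the full 15×24 rectangle (area 360.00 mm²); the cylinder at (14, 11) does not reach this height (z outside [4, 9]); the r=7 cylinder at (-1.5, 8) gives a regular 32-gon of circumradius 7 (constant along its height) (area = (32/2)·7.000²·sin(360°/32) = 152.95 mm²); Combining (union): the regions partially overlap — summed areas 512.95 mm² minus the doubly-counted overlap 55.70 mm² gives 457.25 mm² — area = 457.25 mm². At z = 8.12: the cube is absent (z outside [0, 4.5]); the cylinder at (14, 11): section is a regular 32-gon, circumradius r=5 (area = (32/2)·5.000²·sin(360°/32) = 78.04 mm²); the r=7 cylinder at (-1.5, 8) gives a regular 32-gon of circumradius 7 (constant along its height) (area = (32/2)·7.000²·sin(360°/32) = 152.95 mm²); Combining (union): the 2 present regions are separate (no shared area or edge), so areas and boundary lengths simply add and each stays a separate island — area = 230.99 mm². Checking containment: at z = 8.12 the cross-section extends beyond the z = 3.08 cross-section by about 29.12 mm².

part overhangs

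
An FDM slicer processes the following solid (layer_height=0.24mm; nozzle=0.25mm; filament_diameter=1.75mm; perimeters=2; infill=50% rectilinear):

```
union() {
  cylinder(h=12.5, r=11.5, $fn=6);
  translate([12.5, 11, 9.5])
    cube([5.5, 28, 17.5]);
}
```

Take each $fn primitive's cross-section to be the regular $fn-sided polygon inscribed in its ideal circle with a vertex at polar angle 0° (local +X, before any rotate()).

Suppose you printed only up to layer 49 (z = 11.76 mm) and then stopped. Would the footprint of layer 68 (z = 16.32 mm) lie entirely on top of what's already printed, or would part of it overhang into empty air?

entirely on top

Compare the two slices. At z = 11.76: the r=11.5 cylinder contributes a regular 6-gon of circumradius 11.5 (area = (6/2)·11.500²·sin(360°/6) = 343.60 mm²); the cube at (12.5, 11) (footprint 5.5×28) is included at this height (area 154.00 mm²); Merging all regions: the 2 present regions are separate (no shared area or edge), so areas and boundary lengths simply add and each stays a separate island — area = 497.60 mm². At z = 16.32: the cylinder is absent (z outside [0, 12.5]); the cube at (12.5, 11) is present — its section is the full 5.5×28 rectangle (area 154.00 mm²); Combining (union): only the 5.5×28 cube at (12.5, 11) is present, so the union is just that shape — area = 154.00 mm². Checking containment: the cross-section at z = 16.32 is a subset of the cross-section at z = 11.76.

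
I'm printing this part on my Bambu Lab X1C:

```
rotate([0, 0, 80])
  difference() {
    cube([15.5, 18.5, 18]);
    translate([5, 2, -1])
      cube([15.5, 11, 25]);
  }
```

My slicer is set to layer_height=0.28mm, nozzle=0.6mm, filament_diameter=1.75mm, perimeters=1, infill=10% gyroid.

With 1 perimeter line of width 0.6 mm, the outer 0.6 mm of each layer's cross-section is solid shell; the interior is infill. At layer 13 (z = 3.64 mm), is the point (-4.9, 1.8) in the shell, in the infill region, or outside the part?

infill

At z = 3.64 mm: the cube (footprint 15.5×18.5) is included at this height; the cube at (5, 2) is present — its section is the full 15.5×11 rectangle; Taking the first minus the rest: starting from the 15.5×18.5 cube, the 15.5×11 cube at (5, 2) partially overlaps it — only the 115.50 mm² overlap (of its 170.50 mm²) is removed, clipping the outline — 1 connected region; (whole slice rotated 80° about Z — lengths, areas and connectivity unchanged). Overall, the cross-section is a single solid region. Undo the 80° rotation: the query point maps to (0.922, 5.138) in the un-rotated model frame. The nearest boundary edge runs (0.00, 0.00)→(0.00, 18.50); distance from the point to it = 0.92 mm. The point is inside the cross-section and 0.92 mm from the nearest boundary — more than the 0.6 mm shell width (1 × 0.6), so it's in the infill interior.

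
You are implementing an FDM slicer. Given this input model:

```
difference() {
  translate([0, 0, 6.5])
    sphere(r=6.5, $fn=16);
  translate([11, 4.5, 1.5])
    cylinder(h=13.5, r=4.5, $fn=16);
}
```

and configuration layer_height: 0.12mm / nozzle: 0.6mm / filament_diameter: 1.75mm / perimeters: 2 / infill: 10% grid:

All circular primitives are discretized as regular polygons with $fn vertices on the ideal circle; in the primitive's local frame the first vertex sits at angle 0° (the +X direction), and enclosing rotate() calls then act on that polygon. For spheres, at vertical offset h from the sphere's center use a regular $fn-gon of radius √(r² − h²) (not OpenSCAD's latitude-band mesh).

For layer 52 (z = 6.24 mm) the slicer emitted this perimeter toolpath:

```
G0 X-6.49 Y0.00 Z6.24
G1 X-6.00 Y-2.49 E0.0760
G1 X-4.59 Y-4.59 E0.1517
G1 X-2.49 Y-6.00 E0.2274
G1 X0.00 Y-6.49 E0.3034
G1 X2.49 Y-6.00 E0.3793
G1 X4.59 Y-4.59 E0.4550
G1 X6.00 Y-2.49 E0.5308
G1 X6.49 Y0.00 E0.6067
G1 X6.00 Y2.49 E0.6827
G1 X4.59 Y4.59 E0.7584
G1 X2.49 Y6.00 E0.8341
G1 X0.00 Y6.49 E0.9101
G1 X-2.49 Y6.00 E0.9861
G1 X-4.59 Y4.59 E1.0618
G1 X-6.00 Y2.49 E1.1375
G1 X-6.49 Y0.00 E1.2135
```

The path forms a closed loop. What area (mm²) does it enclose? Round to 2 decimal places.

129.08 mm²

Apply the shoelace formula to the sequence of (X, Y) vertices; enclosed area = 129.08 mm².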